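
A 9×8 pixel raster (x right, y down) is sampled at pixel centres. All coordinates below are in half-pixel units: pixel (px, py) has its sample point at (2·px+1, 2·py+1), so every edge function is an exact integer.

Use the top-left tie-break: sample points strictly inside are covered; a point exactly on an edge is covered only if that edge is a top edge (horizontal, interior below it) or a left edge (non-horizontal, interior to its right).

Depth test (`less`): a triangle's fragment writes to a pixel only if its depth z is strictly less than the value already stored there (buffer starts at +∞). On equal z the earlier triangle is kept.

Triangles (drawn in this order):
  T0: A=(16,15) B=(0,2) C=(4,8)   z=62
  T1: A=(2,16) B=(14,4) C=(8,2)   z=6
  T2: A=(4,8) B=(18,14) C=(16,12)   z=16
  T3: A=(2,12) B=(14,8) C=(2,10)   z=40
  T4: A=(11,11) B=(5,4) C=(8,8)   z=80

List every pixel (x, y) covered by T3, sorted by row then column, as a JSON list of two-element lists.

T0:
  2·area = 44  (B↔C swapped to make it positive)
  edge (16, 15)→(4, 8): d=(-12,-7) top-left  bias=+0
  edge (4, 8)→(0, 2): d=(-4,-6) top-left  bias=+0
  edge (0, 2)→(16, 15): d=(16,13) right/bottom  bias=-1
    (0,1)@(1, 3): e=[39,2,3] → X
    (1,1)@(3, 3): e=[53,14,-23] → .
    (0,2)@(1, 5): e=[15,-6,35] → .
    (1,2)@(3, 5): e=[29,6,9] → X
    (2,2)@(5, 5): e=[43,18,-17] → .
    (1,3)@(3, 7): e=[5,-2,41] → .
    (2,3)@(5, 7): e=[19,10,15] → X
    (3,3)@(7, 7): e=[33,22,-11] → .
    (2,4)@(5, 9): e=[-5,2,47] → .
    (3,4)@(7, 9): e=[9,14,21] → X
    (4,4)@(9, 9): e=[23,26,-5] → .
    (3,5)@(7, 11): e=[-15,6,53] → .
  covered (6 px):
    . . . . . . . . .
    X . . . . . . . .
    . X . . . . . . .
    . . X . . . . . .
    . . . X . . . . .
    . . . . . X . . .
    . . . . . . X . .
    . . . . . . . . .
T1:
  2·area = 96  (B↔C swapped to make it positive)
  edge (2, 16)→(8, 2): d=(6,-14) top-left  bias=+0
  edge (8, 2)→(14, 4): d=(6,2) right/bottom  bias=-1
  edge (14, 4)→(2, 16): d=(-12,12) right/bottom  bias=-1
    (2,0)@(5, 1): e=[-48,0,144] → .  [on edge]
    (8,0)@(17, 1): e=[120,-24,0] → .  [on edge]
    (4,1)@(9, 3): e=[20,4,72] → X
    (5,1)@(11, 3): e=[48,0,48] → .  [on edge]
    (7,1)@(15, 3): e=[104,-8,0] → .  [on edge]
    (3,2)@(7, 5): e=[4,20,72] → X
    (5,2)@(11, 5): e=[60,12,24] → X
    (6,2)@(13, 5): e=[88,8,0] → .  [on edge]
    (8,2)@(17, 5): e=[144,0,-48] → .  [on edge]
    (3,3)@(7, 7): e=[16,32,48] → X
    (5,3)@(11, 7): e=[72,24,0] → .  [on edge]
    (2,4)@(5, 9): e=[0,48,48] → X  [on edge]
    (4,4)@(9, 9): e=[56,40,0] → .  [on edge]
    (3,5)@(7, 11): e=[40,56,0] → .  [on edge]
    (2,6)@(5, 13): e=[24,72,0] → .  [on edge]
    (1,7)@(3, 15): e=[8,88,0] → .  [on edge]
  covered (9 px):
    . . . . . . . . .
    . . . . X . . . .
    . . . X X X . . .
    . . . X X . . . .
    . . X X . . . . .
    . . X . . . . . .
    . . . . . . . . .
    . . . . . . . . .
T2:
  2·area = 16  (B↔C swapped to make it positive)
  edge (4, 8)→(16, 12): d=(12,4) right/bottom  bias=-1
  edge (16, 12)→(18, 14): d=(2,2) right/bottom  bias=-1
  edge (18, 14)→(4, 8): d=(-14,-6) top-left  bias=+0
    (2,0)@(5, 1): e=[-88,0,104] → .  [on edge]
    (3,1)@(7, 3): e=[-72,0,88] → .  [on edge]
    (4,2)@(9, 5): e=[-56,0,72] → .  [on edge]
    (0,3)@(1, 7): e=[0,20,-4] → .  [on edge]
    (5,3)@(11, 7): e=[-40,0,56] → .  [on edge]
    (3,4)@(7, 9): e=[0,12,4] → .  [on edge]
    (6,4)@(13, 9): e=[-24,0,40] → .  [on edge]
    (5,5)@(11, 11): e=[8,8,0] → X  [on edge]
    (6,5)@(13, 11): e=[0,4,12] → .  [on edge]
    (7,5)@(15, 11): e=[-8,0,24] → .  [on edge]
    (5,6)@(11, 13): e=[32,12,-28] → .
    (8,6)@(17, 13): e=[8,0,8] → .  [on edge]
  covered (1 px):
    . . . . . . . . .
    . . . . . . . . .
    . . . . . . . . .
    . . . . . . . . .
    . . . . . . . . .
    . . . . . X . . .
    . . . . . . . . .
    . . . . . . . . .
T3:
  2·area = 24  (B↔C swapped to make it positive)
  edge (2, 12)→(2, 10): d=(0,-2) top-left  bias=+0
  edge (2, 10)→(14, 8): d=(12,-2) top-left  bias=+0
  edge (14, 8)→(2, 12): d=(-12,4) right/bottom  bias=-1
    (8,3)@(17, 7): e=[30,-6,0] → .  [on edge]
    (4,4)@(9, 9): e=[14,2,8] → X
    (5,4)@(11, 9): e=[18,6,0] → .  [on edge]
    (1,5)@(3, 11): e=[2,14,8] → X
    (2,5)@(5, 11): e=[6,18,0] → .  [on edge]
    (4,5)@(9, 11): e=[14,26,-16] → .
    (1,6)@(3, 13): e=[2,38,-16] → .
  covered (2 px):
    . . . . . . . . .
    . . . . . . . . .
    . . . . . . . . .
    . . . . . . . . .
    . . . . X . . . .
    . X . . . . . . .
    . . . . . . . . .
    . . . . . . . . .
T4:
  2·area = 3  (B↔C swapped to make it positive)
  edge (11, 11)→(8, 8): d=(-3,-3) top-left  bias=+0
  edge (8, 8)→(5, 4): d=(-3,-4) top-left  bias=+0
  edge (5, 4)→(11, 11): d=(6,7) right/bottom  bias=-1
    (0,0)@(1, 1): e=[0,-7,10] → .  [on edge]
    (1,1)@(3, 3): e=[0,-5,8] → .  [on edge]
    (2,2)@(5, 5): e=[0,-3,6] → .  [on edge]
    (3,3)@(7, 7): e=[0,-1,4] → .  [on edge]
    (4,4)@(9, 9): e=[0,1,2] → X  [on edge]
    (5,4)@(11, 9): e=[6,9,-12] → .
    (4,5)@(9, 11): e=[-6,-5,14] → .
    (5,5)@(11, 11): e=[0,3,0] → .  [on edge]
    (6,6)@(13, 13): e=[0,5,-2] → .  [on edge]
    (7,7)@(15, 15): e=[0,7,-4] → .  [on edge]
  covered (1 px):
    . . . . . . . . .
    . . . . . . . . .
    . . . . . . . . .
    . . . . . . . . .
    . . . . X . . . .
    . . . . . . . . .
    . . . . . . . . .
    . . . . . . . . .

Final: [[4,4],[1,5]]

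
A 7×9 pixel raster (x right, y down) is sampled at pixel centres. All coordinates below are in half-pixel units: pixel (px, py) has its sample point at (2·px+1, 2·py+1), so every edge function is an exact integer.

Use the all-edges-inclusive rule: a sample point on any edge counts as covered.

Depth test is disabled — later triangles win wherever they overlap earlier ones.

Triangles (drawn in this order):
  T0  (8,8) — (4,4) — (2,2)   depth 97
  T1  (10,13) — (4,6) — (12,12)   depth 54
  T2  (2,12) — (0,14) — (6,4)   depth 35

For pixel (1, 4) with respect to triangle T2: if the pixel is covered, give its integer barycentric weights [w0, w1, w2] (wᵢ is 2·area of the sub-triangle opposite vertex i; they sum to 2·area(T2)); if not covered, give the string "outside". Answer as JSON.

T0:
  degenerate (2·area = 0) — covers nothing
T1:
  2·area = 20
  edge (10, 13)→(4, 6): d=(-6,-7) inclusive
  edge (4, 6)→(12, 12): d=(8,6) inclusive
  edge (12, 12)→(10, 13): d=(-2,1) inclusive
    (2,3)@(5, 7): e=[1,2,17] → █
    (3,3)@(7, 7): e=[15,-10,15] → ·
    (2,4)@(5, 9): e=[-11,18,13] → ·
    (3,4)@(7, 9): e=[3,6,11] → █
    (4,4)@(9, 9): e=[17,-6,9] → ·
    (3,5)@(7, 11): e=[-9,22,7] → ·
    (4,5)@(9, 11): e=[5,10,5] → █
    (5,5)@(11, 11): e=[19,-2,3] → ·
    (4,6)@(9, 13): e=[-7,26,1] → ·
  covered (3 px):
    · · · · · · ·
    · · · · · · ·
    · · · · · · ·
    · · █ · · · ·
    · · · █ · · ·
    · · · · █ · ·
    · · · · · · ·
    · · · · · · ·
    · · · · · · ·
T2:
  2·area = 8
  edge (2, 12)→(0, 14): d=(-2,2) inclusive
  edge (0, 14)→(6, 4): d=(6,-10) inclusive
  edge (6, 4)→(2, 12): d=(-4,8) inclusive
    (6,0)@(13, 1): e=[0,52,-44] → ·  [on edge]
    (5,1)@(11, 3): e=[0,44,-36] → ·  [on edge]
    (4,2)@(9, 5): e=[0,36,-28] → ·  [on edge]
    (3,3)@(7, 7): e=[0,28,-20] → ·  [on edge]
    (1,4)@(3, 9): e=[4,0,4] → █  [on edge]
    (2,4)@(5, 9): e=[0,20,-12] → ·  [on edge]
    (1,5)@(3, 11): e=[0,12,-4] → ·  [on edge]
    (0,6)@(1, 13): e=[0,4,4] → █  [on edge]
    (1,6)@(3, 13): e=[-4,24,-12] → ·
    (0,7)@(1, 15): e=[-4,16,-4] → ·
  covered (2 px):
    · · · · · · ·
    · · · · · · ·
    · · · · · · ·
    · · · · · · ·
    · █ · · · · ·
    · · · · · · ·
    █ · · · · · ·
    · · · · · · ·
    · · · · · · ·

Final: [0,4,4]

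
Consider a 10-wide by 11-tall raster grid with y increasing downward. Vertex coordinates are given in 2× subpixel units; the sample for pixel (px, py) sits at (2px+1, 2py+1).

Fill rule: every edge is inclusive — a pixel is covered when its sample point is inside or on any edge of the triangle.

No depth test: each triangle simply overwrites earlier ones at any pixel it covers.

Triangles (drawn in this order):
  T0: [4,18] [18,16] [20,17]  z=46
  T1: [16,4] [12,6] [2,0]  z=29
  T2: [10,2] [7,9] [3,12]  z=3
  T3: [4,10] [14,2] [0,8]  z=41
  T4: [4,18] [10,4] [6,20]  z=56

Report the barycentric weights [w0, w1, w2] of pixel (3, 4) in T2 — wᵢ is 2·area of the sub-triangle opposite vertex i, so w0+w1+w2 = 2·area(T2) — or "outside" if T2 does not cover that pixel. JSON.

T0:
  2·area = 18
  edge (4, 18)→(18, 16): d=(14,-2) inclusive
  edge (18, 16)→(20, 17): d=(2,1) inclusive
  edge (20, 17)→(4, 18): d=(-16,1) inclusive
    (5,8)@(11, 17): e=[0,9,9] → #  [on edge]
    (6,8)@(13, 17): e=[4,7,7] → #
    (7,8)@(15, 17): e=[8,5,5] → #
    (8,8)@(17, 17): e=[12,3,3] → #
    (9,8)@(19, 17): e=[16,1,1] → #
    (5,9)@(11, 19): e=[28,13,-23] → ·
    (6,9)@(13, 19): e=[32,11,-25] → ·
    (7,9)@(15, 19): e=[36,9,-27] → ·
    (8,9)@(17, 19): e=[40,7,-29] → ·
    (9,9)@(19, 19): e=[44,5,-31] → ·
  covered (5 px):
    · · · · · · · · · ·
    · · · · · · · · · ·
    · · · · · · · · · ·
    · · · · · · · · · ·
    · · · · · · · · · ·
    · · · · · · · · · ·
    · · · · · · · · · ·
    · · · · · · · · · ·
    · · · · · # # # # #
    · · · · · · · · · ·
    · · · · · · · · · ·
T1:
  2·area = 44
  edge (16, 4)→(12, 6): d=(-4,2) inclusive
  edge (12, 6)→(2, 0): d=(-10,-6) inclusive
  edge (2, 0)→(16, 4): d=(14,4) inclusive
    (2,0)@(5, 1): e=[34,8,2] → #
    (3,0)@(7, 1): e=[30,20,-6] → ·
    (2,1)@(5, 3): e=[26,-12,30] → ·
    (3,1)@(7, 3): e=[22,0,22] → #  [on edge]
    (4,1)@(9, 3): e=[18,12,14] → #
    (5,1)@(11, 3): e=[14,24,6] → #
    (6,1)@(13, 3): e=[10,36,-2] → ·
    (3,2)@(7, 5): e=[14,-20,50] → ·
    (4,2)@(9, 5): e=[10,-8,42] → ·
    (5,2)@(11, 5): e=[6,4,34] → #
    (6,2)@(13, 5): e=[2,16,26] → #
    (7,2)@(15, 5): e=[-2,28,18] → ·
    (8,4)@(17, 9): e=[-22,0,66] → ·  [on edge]
  covered (6 px):
    · · # · · · · · · ·
    · · · # # # · · · ·
    · · · · · # # · · ·
    · · · · · · · · · ·
    · · · · · · · · · ·
    · · · · · · · · · ·
    · · · · · · · · · ·
    · · · · · · · · · ·
    · · · · · · · · · ·
    · · · · · · · · · ·
    · · · · · · · · · ·
T2:
  2·area = 19
  edge (10, 2)→(7, 9): d=(-3,7) inclusive
  edge (7, 9)→(3, 12): d=(-4,3) inclusive
  edge (3, 12)→(10, 2): d=(7,-10) inclusive
    (7,1)@(15, 3): e=[-38,0,57] → ·  [on edge]
    (3,3)@(7, 7): e=[6,8,5] → #
    (4,3)@(9, 7): e=[-8,2,25] → ·
    (3,4)@(7, 9): e=[0,0,19] → #  [on edge]
    (4,4)@(9, 9): e=[-14,-6,39] → ·
    (3,5)@(7, 11): e=[-6,-8,33] → ·
  covered (2 px):
    · · · · · · · · · ·
    · · · · · · · · · ·
    · · · · · · · · · ·
    · · · # · · · · · ·
    · · · # · · · · · ·
    · · · · · · · · · ·
    · · · · · · · · · ·
    · · · · · · · · · ·
    · · · · · · · · · ·
    · · · · · · · · · ·
    · · · · · · · · · ·
T3:
  2·area = 52  (B↔C swapped to make it positive)
  edge (4, 10)→(0, 8): d=(-4,-2) inclusive
  edge (0, 8)→(14, 2): d=(14,-6) inclusive
  edge (14, 2)→(4, 10): d=(-10,8) inclusive
    (3,2)@(7, 5): e=[26,0,26] → #  [on edge]
    (4,2)@(9, 5): e=[30,12,10] → #
    (5,2)@(11, 5): e=[34,24,-6] → ·
    (1,3)@(3, 7): e=[10,4,38] → #
    (2,3)@(5, 7): e=[14,16,22] → #
    (4,3)@(9, 7): e=[22,40,-10] → ·
    (1,4)@(3, 9): e=[2,32,18] → #
    (3,4)@(7, 9): e=[10,56,-14] → ·
    (1,5)@(3, 11): e=[-6,60,-2] → ·
    (2,5)@(5, 11): e=[-2,72,-18] → ·
  covered (7 px):
    · · · · · · · · · ·
    · · · · · · · · · ·
    · · · # # · · · · ·
    · # # # · · · · · ·
    · # # · · · · · · ·
    · · · · · · · · · ·
    · · · · · · · · · ·
    · · · · · · · · · ·
    · · · · · · · · · ·
    · · · · · · · · · ·
    · · · · · · · · · ·
T4:
  2·area = 40
  edge (4, 18)→(10, 4): d=(6,-14) inclusive
  edge (10, 4)→(6, 20): d=(-4,16) inclusive
  edge (6, 20)→(4, 18): d=(-2,-2) inclusive
    (4,3)@(9, 7): e=[4,4,32] → #
    (5,3)@(11, 7): e=[32,-28,36] → ·
    (4,4)@(9, 9): e=[16,-4,28] → ·
    (3,5)@(7, 11): e=[0,20,20] → #  [on edge]
    (4,5)@(9, 11): e=[28,-12,24] → ·
    (3,6)@(7, 13): e=[12,12,16] → #
    (4,6)@(9, 13): e=[40,-20,20] → ·
    (0,7)@(1, 15): e=[-60,100,0] → ·  [on edge]
    (3,7)@(7, 15): e=[24,4,12] → #
    (4,7)@(9, 15): e=[52,-28,16] → ·
    (1,8)@(3, 17): e=[-20,60,0] → ·  [on edge]
    (2,8)@(5, 17): e=[8,28,4] → #
    (2,9)@(5, 19): e=[20,20,0] → #  [on edge]
    (3,10)@(7, 21): e=[60,-20,0] → ·  [on edge]
  covered (6 px):
    · · · · · · · · · ·
    · · · · · · · · · ·
    · · · · · · · · · ·
    · · · · # · · · · ·
    · · · · · · · · · ·
    · · · # · · · · · ·
    · · · # · · · · · ·
    · · · # · · · · · ·
    · · # · · · · · · ·
    · · # · · · · · · ·
    · · · · · · · · · ·

Result: [0,19,0]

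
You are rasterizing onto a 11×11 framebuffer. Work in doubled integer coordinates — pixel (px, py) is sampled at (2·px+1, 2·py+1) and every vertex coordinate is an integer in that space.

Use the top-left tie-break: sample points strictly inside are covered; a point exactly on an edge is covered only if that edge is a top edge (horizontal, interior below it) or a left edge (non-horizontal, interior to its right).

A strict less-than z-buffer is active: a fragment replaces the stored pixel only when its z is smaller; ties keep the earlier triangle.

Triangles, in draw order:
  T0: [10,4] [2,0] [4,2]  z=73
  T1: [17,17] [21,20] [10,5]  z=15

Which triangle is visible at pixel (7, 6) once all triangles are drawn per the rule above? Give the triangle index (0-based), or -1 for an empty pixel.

T0:
  2·area = 8  (B↔C swapped to make it positive)
  edge (10, 4)→(4, 2): d=(-6,-2) top-left  bias=+0
  edge (4, 2)→(2, 0): d=(-2,-2) top-left  bias=+0
  edge (2, 0)→(10, 4): d=(8,4) right/bottom  bias=-1
    (0,0)@(1, 1): e=[0,-4,12] → .  [on edge]
    (1,0)@(3, 1): e=[4,0,4] → X  [on edge]
    (2,0)@(5, 1): e=[8,4,-4] → .
    (1,1)@(3, 3): e=[-8,-4,20] → .
    (2,1)@(5, 3): e=[-4,0,12] → .  [on edge]
    (3,1)@(7, 3): e=[0,4,4] → X  [on edge]
    (4,1)@(9, 3): e=[4,8,-4] → .
    (3,2)@(7, 5): e=[-12,0,20] → .  [on edge]
    (6,2)@(13, 5): e=[0,12,-4] → .  [on edge]
    (4,3)@(9, 7): e=[-20,0,28] → .  [on edge]
    (9,3)@(19, 7): e=[0,20,-12] → .  [on edge]
    (5,4)@(11, 9): e=[-28,0,36] → .  [on edge]
    (6,5)@(13, 11): e=[-36,0,44] → .  [on edge]
    (7,6)@(15, 13): e=[-44,0,52] → .  [on edge]
    (8,7)@(17, 15): e=[-52,0,60] → .  [on edge]
    (9,8)@(19, 17): e=[-60,0,68] → .  [on edge]
    (10,9)@(21, 19): e=[-68,0,76] → .  [on edge]
  covered (2 px):
    . X . . . . . . . . .
    . . . X . . . . . . .
    . . . . . . . . . . .
    . . . . . . . . . . .
    . . . . . . . . . . .
    . . . . . . . . . . .
    . . . . . . . . . . .
    . . . . . . . . . . .
    . . . . . . . . . . .
    . . . . . . . . . . .
    . . . . . . . . . . .
T1:
  2·area = 27  (B↔C swapped to make it positive)
  edge (17, 17)→(10, 5): d=(-7,-12) top-left  bias=+0
  edge (10, 5)→(21, 20): d=(11,15) right/bottom  bias=-1
  edge (21, 20)→(17, 17): d=(-4,-3) top-left  bias=+0
    (0,2)@(1, 5): e=[-108,135,0] → .  [on edge]
    (4,5)@(9, 11): e=[-54,81,0] → .  [on edge]
    (7,6)@(15, 13): e=[4,13,10] → X
    (8,6)@(17, 13): e=[28,-17,16] → .
    (7,7)@(15, 15): e=[-10,35,2] → .
    (8,7)@(17, 15): e=[14,5,8] → X
    (9,7)@(19, 15): e=[38,-25,14] → .
    (8,8)@(17, 17): e=[0,27,0] → X  [on edge]
    (9,8)@(19, 17): e=[24,-3,6] → .
    (8,9)@(17, 19): e=[-14,49,-8] → .
  covered (3 px):
    . . . . . . . . . . .
    . . . . . . . . . . .
    . . . . . . . . . . .
    . . . . . . . . . . .
    . . . . . . . . . . .
    . . . . . . . . . . .
    . . . . . . . X . . .
    . . . . . . . . X . .
    . . . . . . . . X . .
    . . . . . . . . . . .
    . . . . . . . . . . .

Z-buffer (winner per pixel, '.' = empty):
  . 0 . . . . . . . . .
  . . . 0 . . . . . . .
  . . . . . . . . . . .
  . . . . . . . . . . .
  . . . . . . . . . . .
  . . . . . . . . . . .
  . . . . . . . 1 . . .
  . . . . . . . . 1 . .
  . . . . . . . . 1 . .
  . . . . . . . . . . .
  . . . . . . . . . . .

Result: 1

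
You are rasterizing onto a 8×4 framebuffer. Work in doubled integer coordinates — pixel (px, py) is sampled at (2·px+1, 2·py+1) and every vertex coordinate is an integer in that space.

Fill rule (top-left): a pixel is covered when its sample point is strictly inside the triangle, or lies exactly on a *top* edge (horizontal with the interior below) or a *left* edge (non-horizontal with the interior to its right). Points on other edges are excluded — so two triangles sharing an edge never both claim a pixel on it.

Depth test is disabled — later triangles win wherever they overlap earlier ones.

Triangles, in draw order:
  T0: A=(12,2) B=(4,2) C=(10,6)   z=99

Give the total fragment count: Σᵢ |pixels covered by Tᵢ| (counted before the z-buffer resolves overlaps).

T0:
  2·area = 32  (B↔C swapped to make it positive)
  edge (12, 2)→(10, 6): d=(-2,4) right/bottom  bias=-1
  edge (10, 6)→(4, 2): d=(-6,-4) top-left  bias=+0
  edge (4, 2)→(12, 2): d=(8,0) top-left  bias=+0
    (3,1)@(7, 3): e=[18,6,8] → X
    (4,1)@(9, 3): e=[10,14,8] → X
    (5,1)@(11, 3): e=[2,22,8] → X
    (6,1)@(13, 3): e=[-6,30,8] → .
    (3,2)@(7, 5): e=[14,-6,24] → .
    (4,2)@(9, 5): e=[6,2,24] → X
    (5,2)@(11, 5): e=[-2,10,24] → .
    (4,3)@(9, 7): e=[2,-10,40] → .
  covered (4 px):
    . . . . . . . .
    . . . X X X . .
    . . . . X . . .
    . . . . . . . .

Final: 4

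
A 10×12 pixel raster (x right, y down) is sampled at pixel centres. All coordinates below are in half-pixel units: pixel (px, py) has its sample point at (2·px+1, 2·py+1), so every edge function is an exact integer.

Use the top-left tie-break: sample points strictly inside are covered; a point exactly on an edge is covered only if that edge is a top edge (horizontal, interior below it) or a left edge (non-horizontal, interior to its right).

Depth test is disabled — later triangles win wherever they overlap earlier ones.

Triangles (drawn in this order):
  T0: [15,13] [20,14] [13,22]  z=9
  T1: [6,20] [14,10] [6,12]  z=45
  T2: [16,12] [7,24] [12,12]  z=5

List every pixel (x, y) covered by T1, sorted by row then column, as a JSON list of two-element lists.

T0:
  2·area = 47
  edge (15, 13)→(20, 14): d=(5,1) right/bottom  bias=-1
  edge (20, 14)→(13, 22): d=(-7,8) right/bottom  bias=-1
  edge (13, 22)→(15, 13): d=(2,-9) top-left  bias=+0
    (2,5)@(5, 11): e=[0,141,-94] → ·  [on edge]
    (7,6)@(15, 13): e=[0,47,0] → ·  [on edge]
    (7,7)@(15, 15): e=[10,33,4] → █
    (8,7)@(17, 15): e=[8,17,22] → █
    (9,7)@(19, 15): e=[6,1,40] → █
    (7,8)@(15, 17): e=[20,19,8] → █
    (9,8)@(19, 17): e=[16,-13,44] → ·
    (7,9)@(15, 19): e=[30,5,12] → █
    (8,9)@(17, 19): e=[28,-11,30] → ·
    (7,10)@(15, 21): e=[40,-9,16] → ·
  covered (6 px):
    · · · · · · · · · ·
    · · · · · · · · · ·
    · · · · · · · · · ·
    · · · · · · · · · ·
    · · · · · · · · · ·
    · · · · · · · · · ·
    · · · · · · · · · ·
    · · · · · · · █ █ █
    · · · · · · · █ █ ·
    · · · · · · · █ · ·
    · · · · · · · · · ·
    · · · · · · · · · ·
T1:
  2·area = 64  (B↔C swapped to make it positive)
  edge (6, 20)→(6, 12): d=(0,-8) top-left  bias=+0
  edge (6, 12)→(14, 10): d=(8,-2) top-left  bias=+0
  edge (14, 10)→(6, 20): d=(-8,10) right/bottom  bias=-1
    (5,5)@(11, 11): e=[40,2,22] → █
    (6,5)@(13, 11): e=[56,6,2] → █
    (7,5)@(15, 11): e=[72,10,-18] → ·
    (3,6)@(7, 13): e=[8,10,46] → █
    (4,6)@(9, 13): e=[24,14,26] → █
    (6,6)@(13, 13): e=[56,22,-14] → ·
    (3,7)@(7, 15): e=[8,26,30] → █
    (5,7)@(11, 15): e=[40,34,-10] → ·
    (3,8)@(7, 17): e=[8,42,14] → █
    (4,8)@(9, 17): e=[24,46,-6] → ·
    (3,9)@(7, 19): e=[8,58,-2] → ·
  covered (8 px):
    · · · · · · · · · ·
    · · · · · · · · · ·
    · · · · · · · · · ·
    · · · · · · · · · ·
    · · · · · · · · · ·
    · · · · · █ █ · · ·
    · · · █ █ █ · · · ·
    · · · █ █ · · · · ·
    · · · █ · · · · · ·
    · · · · · · · · · ·
    · · · · · · · · · ·
    · · · · · · · · · ·
T2:
  2·area = 48
  edge (16, 12)→(7, 24): d=(-9,12) right/bottom  bias=-1
  edge (7, 24)→(12, 12): d=(5,-12) top-left  bias=+0
  edge (12, 12)→(16, 12): d=(4,0) top-left  bias=+0
    (6,6)@(13, 13): e=[27,17,4] → █
    (7,6)@(15, 13): e=[3,41,4] → █
    (8,6)@(17, 13): e=[-21,65,4] → ·
    (5,7)@(11, 15): e=[33,3,12] → █
    (7,7)@(15, 15): e=[-15,51,12] → ·
    (5,8)@(11, 17): e=[15,13,20] → █
    (6,8)@(13, 17): e=[-9,37,20] → ·
    (5,9)@(11, 19): e=[-3,23,28] → ·
    (4,10)@(9, 21): e=[3,9,36] → █
    (5,10)@(11, 21): e=[-21,33,36] → ·
    (4,11)@(9, 23): e=[-15,19,44] → ·
  covered (6 px):
    · · · · · · · · · ·
    · · · · · · · · · ·
    · · · · · · · · · ·
    · · · · · · · · · ·
    · · · · · · · · · ·
    · · · · · · · · · ·
    · · · · · · █ █ · ·
    · · · · · █ █ · · ·
    · · · · · █ · · · ·
    · · · · · · · · · ·
    · · · · █ · · · · ·
    · · · · · · · · · ·

Final: [[5,5],[6,5],[3,6],[4,6],[5,6],[3,7],[4,7],[3,8]]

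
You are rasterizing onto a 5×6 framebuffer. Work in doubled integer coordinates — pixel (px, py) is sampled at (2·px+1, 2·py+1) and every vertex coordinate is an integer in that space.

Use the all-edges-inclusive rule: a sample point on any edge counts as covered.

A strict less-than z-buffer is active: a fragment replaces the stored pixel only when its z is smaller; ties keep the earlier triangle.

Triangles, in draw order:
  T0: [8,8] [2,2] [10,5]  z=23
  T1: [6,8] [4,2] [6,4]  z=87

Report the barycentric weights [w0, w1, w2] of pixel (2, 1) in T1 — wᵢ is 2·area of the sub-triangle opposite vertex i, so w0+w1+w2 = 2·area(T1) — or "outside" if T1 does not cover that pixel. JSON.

T0:
  2·area = 30
  edge (8, 8)→(2, 2): d=(-6,-6) inclusive
  edge (2, 2)→(10, 5): d=(8,3) inclusive
  edge (10, 5)→(8, 8): d=(-2,3) inclusive
    (0,0)@(1, 1): e=[0,-5,35] → ·  [on edge]
    (1,1)@(3, 3): e=[0,5,25] → #  [on edge]
    (2,1)@(5, 3): e=[12,-1,19] → ·
    (1,2)@(3, 5): e=[-12,21,21] → ·
    (2,2)@(5, 5): e=[0,15,15] → #  [on edge]
    (3,2)@(7, 5): e=[12,9,9] → #
    (4,2)@(9, 5): e=[24,3,3] → #
    (2,3)@(5, 7): e=[-12,31,11] → ·
    (3,3)@(7, 7): e=[0,25,5] → #  [on edge]
    (4,3)@(9, 7): e=[12,19,-1] → ·
    (3,4)@(7, 9): e=[-12,41,1] → ·
    (4,4)@(9, 9): e=[0,35,-5] → ·  [on edge]
  covered (5 px):
    · · · · ·
    · # · · ·
    · · # # #
    · · · # ·
    · · · · ·
    · · · · ·
T1:
  2·area = 8
  edge (6, 8)→(4, 2): d=(-2,-6) inclusive
  edge (4, 2)→(6, 4): d=(2,2) inclusive
  edge (6, 4)→(6, 8): d=(0,4) inclusive
    (1,0)@(3, 1): e=[-4,0,12] → ·  [on edge]
    (2,1)@(5, 3): e=[4,0,4] → #  [on edge]
    (3,1)@(7, 3): e=[16,-4,-4] → ·
    (2,2)@(5, 5): e=[0,4,4] → #  [on edge]
    (3,2)@(7, 5): e=[12,0,-4] → ·  [on edge]
    (2,3)@(5, 7): e=[-4,8,4] → ·
    (4,3)@(9, 7): e=[20,0,-12] → ·  [on edge]
    (3,5)@(7, 11): e=[0,12,-4] → ·  [on edge]
  covered (2 px):
    · · · · ·
    · · # · ·
    · · # · ·
    · · · · ·
    · · · · ·
    · · · · ·

Result: [0,4,4]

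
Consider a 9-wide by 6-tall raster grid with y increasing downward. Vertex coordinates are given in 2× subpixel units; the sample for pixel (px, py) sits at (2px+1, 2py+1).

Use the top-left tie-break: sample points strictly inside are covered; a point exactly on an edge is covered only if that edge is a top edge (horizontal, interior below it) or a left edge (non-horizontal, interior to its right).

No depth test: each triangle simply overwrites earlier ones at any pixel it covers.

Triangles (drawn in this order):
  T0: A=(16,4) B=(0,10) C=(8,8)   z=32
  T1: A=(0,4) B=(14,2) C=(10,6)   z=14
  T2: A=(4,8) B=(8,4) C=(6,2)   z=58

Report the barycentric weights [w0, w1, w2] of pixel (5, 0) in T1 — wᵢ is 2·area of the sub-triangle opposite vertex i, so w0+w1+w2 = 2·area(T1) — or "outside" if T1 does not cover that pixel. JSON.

T0:
  2·area = 16  (B↔C swapped to make it positive)
  edge (16, 4)→(8, 8): d=(-8,4) right/bottom  bias=-1
  edge (8, 8)→(0, 10): d=(-8,2) right/bottom  bias=-1
  edge (0, 10)→(16, 4): d=(16,-6) top-left  bias=+0
    (4,3)@(9, 7): e=[4,6,6] → X
    (5,3)@(11, 7): e=[-4,2,18] → .
    (1,4)@(3, 9): e=[12,2,2] → X
    (2,4)@(5, 9): e=[4,-2,14] → .
    (4,4)@(9, 9): e=[-12,-10,38] → .
    (1,5)@(3, 11): e=[-4,-14,34] → .
  covered (2 px):
    . . . . . . . . .
    . . . . . . . . .
    . . . . . . . . .
    . . . . X . . . .
    . X . . . . . . .
    . . . . . . . . .
T1:
  2·area = 48
  edge (0, 4)→(14, 2): d=(14,-2) top-left  bias=+0
  edge (14, 2)→(10, 6): d=(-4,4) right/bottom  bias=-1
  edge (10, 6)→(0, 4): d=(-10,-2) top-left  bias=+0
    (7,0)@(15, 1): e=[-12,0,60] → .  [on edge]
    (3,1)@(7, 3): e=[0,24,24] → X  [on edge]
    (4,1)@(9, 3): e=[4,16,28] → X
    (5,1)@(11, 3): e=[8,8,32] → X
    (6,1)@(13, 3): e=[12,0,36] → .  [on edge]
    (2,2)@(5, 5): e=[24,24,0] → X  [on edge]
    (5,2)@(11, 5): e=[36,0,12] → .  [on edge]
    (2,3)@(5, 7): e=[52,16,-20] → .
    (3,3)@(7, 7): e=[56,8,-16] → .
    (4,3)@(9, 7): e=[60,0,-12] → .  [on edge]
    (7,3)@(15, 7): e=[72,-24,0] → .  [on edge]
    (3,4)@(7, 9): e=[84,0,-36] → .  [on edge]
    (2,5)@(5, 11): e=[108,0,-60] → .  [on edge]
  covered (6 px):
    . . . . . . . . .
    . . . X X X . . .
    . . X X X . . . .
    . . . . . . . . .
    . . . . . . . . .
    . . . . . . . . .
T2:
  2·area = 16  (B↔C swapped to make it positive)
  edge (4, 8)→(6, 2): d=(2,-6) top-left  bias=+0
  edge (6, 2)→(8, 4): d=(2,2) right/bottom  bias=-1
  edge (8, 4)→(4, 8): d=(-4,4) right/bottom  bias=-1
    (2,0)@(5, 1): e=[-8,0,24] → .  [on edge]
    (5,0)@(11, 1): e=[28,-12,0] → .  [on edge]
    (3,1)@(7, 3): e=[8,0,8] → .  [on edge]
    (4,1)@(9, 3): e=[20,-4,0] → .  [on edge]
    (2,2)@(5, 5): e=[0,8,8] → X  [on edge]
    (3,2)@(7, 5): e=[12,4,0] → .  [on edge]
    (4,2)@(9, 5): e=[24,0,-8] → .  [on edge]
    (2,3)@(5, 7): e=[4,12,0] → .  [on edge]
    (5,3)@(11, 7): e=[40,0,-24] → .  [on edge]
    (1,4)@(3, 9): e=[-4,20,0] → .  [on edge]
    (6,4)@(13, 9): e=[56,0,-40] → .  [on edge]
    (0,5)@(1, 11): e=[-12,28,0] → .  [on edge]
    (1,5)@(3, 11): e=[0,24,-8] → .  [on edge]
    (7,5)@(15, 11): e=[72,0,-56] → .  [on edge]
  covered (1 px):
    . . . . . . . . .
    . . . . . . . . .
    . . X . . . . . .
    . . . . . . . . .
    . . . . . . . . .
    . . . . . . . . .

Answer: "outside"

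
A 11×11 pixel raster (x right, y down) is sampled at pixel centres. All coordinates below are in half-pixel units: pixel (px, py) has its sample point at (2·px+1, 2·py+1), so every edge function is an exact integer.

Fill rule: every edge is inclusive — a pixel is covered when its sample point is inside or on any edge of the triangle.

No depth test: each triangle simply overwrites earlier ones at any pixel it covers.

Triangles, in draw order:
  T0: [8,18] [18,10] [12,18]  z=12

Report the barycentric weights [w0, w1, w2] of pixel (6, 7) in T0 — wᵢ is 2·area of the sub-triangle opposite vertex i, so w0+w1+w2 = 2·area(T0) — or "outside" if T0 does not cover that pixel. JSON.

T0:
  2·area = 32
  edge (8, 18)→(18, 10): d=(10,-8) inclusive
  edge (18, 10)→(12, 18): d=(-6,8) inclusive
  edge (12, 18)→(8, 18): d=(-4,0) inclusive
    (8,5)@(17, 11): e=[2,2,28] → #
    (9,5)@(19, 11): e=[18,-14,28] → ·
    (7,6)@(15, 13): e=[6,6,20] → #
    (8,6)@(17, 13): e=[22,-10,20] → ·
    (6,7)@(13, 15): e=[10,10,12] → #
    (7,7)@(15, 15): e=[26,-6,12] → ·
    (5,8)@(11, 17): e=[14,14,4] → #
    (6,8)@(13, 17): e=[30,-2,4] → ·
    (5,9)@(11, 19): e=[34,2,-4] → ·
  covered (4 px):
    · · · · · · · · · · ·
    · · · · · · · · · · ·
    · · · · · · · · · · ·
    · · · · · · · · · · ·
    · · · · · · · · · · ·
    · · · · · · · · # · ·
    · · · · · · · # · · ·
    · · · · · · # · · · ·
    · · · · · # · · · · ·
    · · · · · · · · · · ·
    · · · · · · · · · · ·

Result: [10,12,10]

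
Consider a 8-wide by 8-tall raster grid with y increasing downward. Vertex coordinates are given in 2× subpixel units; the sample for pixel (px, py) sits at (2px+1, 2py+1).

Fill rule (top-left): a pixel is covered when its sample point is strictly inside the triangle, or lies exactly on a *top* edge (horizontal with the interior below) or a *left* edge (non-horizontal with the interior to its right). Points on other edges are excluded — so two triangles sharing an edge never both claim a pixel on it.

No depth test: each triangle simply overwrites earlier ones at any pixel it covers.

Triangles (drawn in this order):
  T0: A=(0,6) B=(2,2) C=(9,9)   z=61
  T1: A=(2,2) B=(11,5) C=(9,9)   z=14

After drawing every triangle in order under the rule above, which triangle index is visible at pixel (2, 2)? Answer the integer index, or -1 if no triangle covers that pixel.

T0:
  2·area = 42
  edge (0, 6)→(2, 2): d=(2,-4) top-left  bias=+0
  edge (2, 2)→(9, 9): d=(7,7) right/bottom  bias=-1
  edge (9, 9)→(0, 6): d=(-9,-3) top-left  bias=+0
    (0,0)@(1, 1): e=[-6,0,48] → .  [on edge]
    (1,1)@(3, 3): e=[6,0,36] → .  [on edge]
    (0,2)@(1, 5): e=[2,28,12] → X
    (1,2)@(3, 5): e=[10,14,18] → X
    (2,2)@(5, 5): e=[18,0,24] → .  [on edge]
    (0,3)@(1, 7): e=[6,42,-6] → .
    (1,3)@(3, 7): e=[14,28,0] → X  [on edge]
    (2,3)@(5, 7): e=[22,14,6] → X
    (3,3)@(7, 7): e=[30,0,12] → .  [on edge]
    (1,4)@(3, 9): e=[18,42,-18] → .
    (2,4)@(5, 9): e=[26,28,-12] → .
    (4,4)@(9, 9): e=[42,0,0] → .  [on edge]
    (5,5)@(11, 11): e=[54,0,-12] → .  [on edge]
    (7,5)@(15, 11): e=[70,-28,0] → .  [on edge]
    (6,6)@(13, 13): e=[66,0,-24] → .  [on edge]
    (7,7)@(15, 15): e=[78,0,-36] → .  [on edge]
  covered (4 px):
    . . . . . . . .
    . . . . . . . .
    X X . . . . . .
    . X X . . . . .
    . . . . . . . .
    . . . . . . . .
    . . . . . . . .
    . . . . . . . .
T1:
  2·area = 42
  edge (2, 2)→(11, 5): d=(9,3) right/bottom  bias=-1
  edge (11, 5)→(9, 9): d=(-2,4) right/bottom  bias=-1
  edge (9, 9)→(2, 2): d=(-7,-7) top-left  bias=+0
    (0,0)@(1, 1): e=[-6,48,0] → .  [on edge]
    (6,0)@(13, 1): e=[-42,0,84] → .  [on edge]
    (1,1)@(3, 3): e=[6,36,0] → X  [on edge]
    (2,1)@(5, 3): e=[0,28,14] → .  [on edge]
    (1,2)@(3, 5): e=[24,32,-14] → .
    (2,2)@(5, 5): e=[18,24,0] → X  [on edge]
    (3,2)@(7, 5): e=[12,16,14] → X
    (4,2)@(9, 5): e=[6,8,28] → X
    (5,2)@(11, 5): e=[0,0,42] → .  [on edge]
    (2,3)@(5, 7): e=[36,20,-14] → .
    (3,3)@(7, 7): e=[30,12,0] → X  [on edge]
    (5,3)@(11, 7): e=[18,-4,28] → .
    (4,4)@(9, 9): e=[42,0,0] → .  [on edge]
    (5,5)@(11, 11): e=[54,-12,0] → .  [on edge]
    (3,6)@(7, 13): e=[84,0,-42] → .  [on edge]
    (6,6)@(13, 13): e=[66,-24,0] → .  [on edge]
    (7,7)@(15, 15): e=[78,-36,0] → .  [on edge]
  covered (6 px):
    . . . . . . . .
    . X . . . . . .
    . . X X X . . .
    . . . X X . . .
    . . . . . . . .
    . . . . . . . .
    . . . . . . . .
    . . . . . . . .

Z-buffer (winner per pixel, '.' = empty):
  . . . . . . . .
  . 1 . . . . . .
  0 0 1 1 1 . . .
  . 0 0 1 1 . . .
  . . . . . . . .
  . . . . . . . .
  . . . . . . . .
  . . . . . . . .

Result: 1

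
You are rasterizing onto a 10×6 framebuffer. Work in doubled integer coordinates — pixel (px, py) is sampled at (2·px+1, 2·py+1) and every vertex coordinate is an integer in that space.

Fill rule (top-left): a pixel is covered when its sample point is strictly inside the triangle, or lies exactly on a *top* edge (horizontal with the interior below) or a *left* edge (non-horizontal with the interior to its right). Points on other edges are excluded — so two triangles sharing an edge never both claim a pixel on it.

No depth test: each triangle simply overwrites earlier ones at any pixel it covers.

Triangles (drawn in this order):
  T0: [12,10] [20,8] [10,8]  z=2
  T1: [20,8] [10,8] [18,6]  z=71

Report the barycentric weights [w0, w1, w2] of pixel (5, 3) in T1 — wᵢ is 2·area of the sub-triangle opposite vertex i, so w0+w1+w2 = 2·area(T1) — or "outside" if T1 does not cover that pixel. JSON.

T0:
  2·area = 20  (B↔C swapped to make it positive)
  edge (12, 10)→(10, 8): d=(-2,-2) top-left  bias=+0
  edge (10, 8)→(20, 8): d=(10,0) top-left  bias=+0
  edge (20, 8)→(12, 10): d=(-8,2) right/bottom  bias=-1
    (1,0)@(3, 1): e=[0,-70,90] → ·  [on edge]
    (2,1)@(5, 3): e=[0,-50,70] → ·  [on edge]
    (3,2)@(7, 5): e=[0,-30,50] → ·  [on edge]
    (4,3)@(9, 7): e=[0,-10,30] → ·  [on edge]
    (5,4)@(11, 9): e=[0,10,10] → █  [on edge]
    (6,4)@(13, 9): e=[4,10,6] → █
    (7,4)@(15, 9): e=[8,10,2] → █
    (8,4)@(17, 9): e=[12,10,-2] → ·
    (5,5)@(11, 11): e=[-4,30,-6] → ·
    (6,5)@(13, 11): e=[0,30,-10] → ·  [on edge]
    (7,5)@(15, 11): e=[4,30,-14] → ·
  covered (3 px):
    · · · · · · · · · ·
    · · · · · · · · · ·
    · · · · · · · · · ·
    · · · · · · · · · ·
    · · · · · █ █ █ · ·
    · · · · · · · · · ·
T1:
  2·area = 20
  edge (20, 8)→(10, 8): d=(-10,0) right/bottom  bias=-1
  edge (10, 8)→(18, 6): d=(8,-2) top-left  bias=+0
  edge (18, 6)→(20, 8): d=(2,2) right/bottom  bias=-1
    (6,0)@(13, 1): e=[70,-50,0] → ·  [on edge]
    (7,1)@(15, 3): e=[50,-30,0] → ·  [on edge]
    (8,2)@(17, 5): e=[30,-10,0] → ·  [on edge]
    (7,3)@(15, 7): e=[10,2,8] → █
    (8,3)@(17, 7): e=[10,6,4] → █
    (9,3)@(19, 7): e=[10,10,0] → ·  [on edge]
    (7,4)@(15, 9): e=[-10,18,12] → ·
    (8,4)@(17, 9): e=[-10,22,8] → ·
  covered (2 px):
    · · · · · · · · · ·
    · · · · · · · · · ·
    · · · · · · · · · ·
    · · · · · · · █ █ ·
    · · · · · · · · · ·
    · · · · · · · · · ·

Answer: "outside"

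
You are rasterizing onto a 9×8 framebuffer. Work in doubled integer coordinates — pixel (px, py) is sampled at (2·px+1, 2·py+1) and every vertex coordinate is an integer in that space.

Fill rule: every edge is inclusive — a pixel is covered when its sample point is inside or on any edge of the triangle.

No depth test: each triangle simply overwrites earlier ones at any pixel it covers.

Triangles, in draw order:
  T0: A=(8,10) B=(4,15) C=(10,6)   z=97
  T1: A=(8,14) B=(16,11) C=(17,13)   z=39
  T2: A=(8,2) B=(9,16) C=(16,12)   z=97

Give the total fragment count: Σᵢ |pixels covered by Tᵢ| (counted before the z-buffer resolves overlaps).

T0:
  2·area = 6
  edge (8, 10)→(4, 15): d=(-4,5) inclusive
  edge (4, 15)→(10, 6): d=(6,-9) inclusive
  edge (10, 6)→(8, 10): d=(-2,4) inclusive
    (3,5)@(7, 11): e=[1,3,2] → X
    (4,5)@(9, 11): e=[-9,21,-6] → .
    (3,6)@(7, 13): e=[-7,15,-2] → .
  covered (1 px):
    . . . . . . . . .
    . . . . . . . . .
    . . . . . . . . .
    . . . . . . . . .
    . . . . . . . . .
    . . . X . . . . .
    . . . . . . . . .
    . . . . . . . . .
T1:
  2·area = 19
  edge (8, 14)→(16, 11): d=(8,-3) inclusive
  edge (16, 11)→(17, 13): d=(1,2) inclusive
  edge (17, 13)→(8, 14): d=(-9,1) inclusive
    (5,0)@(11, 1): e=[-95,0,114] → .  [on edge]
    (6,2)@(13, 5): e=[-57,0,76] → .  [on edge]
    (7,4)@(15, 9): e=[-19,0,38] → .  [on edge]
    (5,6)@(11, 13): e=[1,12,6] → X
    (6,6)@(13, 13): e=[7,8,4] → X
    (7,6)@(15, 13): e=[13,4,2] → X
    (8,6)@(17, 13): e=[19,0,0] → X  [on edge]
    (5,7)@(11, 15): e=[17,14,-12] → .
    (6,7)@(13, 15): e=[23,10,-14] → .
    (7,7)@(15, 15): e=[29,6,-16] → .
    (8,7)@(17, 15): e=[35,2,-18] → .
  covered (4 px):
    . . . . . . . . .
    . . . . . . . . .
    . . . . . . . . .
    . . . . . . . . .
    . . . . . . . . .
    . . . . . . . . .
    . . . . . X X X X
    . . . . . . . . .
T2:
  2·area = 102  (B↔C swapped to make it positive)
  edge (8, 2)→(16, 12): d=(8,10) inclusive
  edge (16, 12)→(9, 16): d=(-7,4) inclusive
  edge (9, 16)→(8, 2): d=(-1,-14) inclusive
    (4,2)@(9, 5): e=[14,77,11] → X
    (5,2)@(11, 5): e=[-6,69,39] → .
    (4,3)@(9, 7): e=[30,63,9] → X
    (5,3)@(11, 7): e=[10,55,37] → X
    (6,3)@(13, 7): e=[-10,47,65] → .
    (4,4)@(9, 9): e=[46,49,7] → X
    (6,4)@(13, 9): e=[6,33,63] → X
    (7,4)@(15, 9): e=[-14,25,91] → .
    (4,5)@(9, 11): e=[62,35,5] → X
    (7,5)@(15, 11): e=[2,11,89] → X
    (8,5)@(17, 11): e=[-18,3,117] → .
    (4,6)@(9, 13): e=[78,21,3] → X
  covered (14 px):
    . . . . . . . . .
    . . . . . . . . .
    . . . . X . . . .
    . . . . X X . . .
    . . . . X X X . .
    . . . . X X X X .
    . . . . X X X . .
    . . . . X . . . .

Final: 19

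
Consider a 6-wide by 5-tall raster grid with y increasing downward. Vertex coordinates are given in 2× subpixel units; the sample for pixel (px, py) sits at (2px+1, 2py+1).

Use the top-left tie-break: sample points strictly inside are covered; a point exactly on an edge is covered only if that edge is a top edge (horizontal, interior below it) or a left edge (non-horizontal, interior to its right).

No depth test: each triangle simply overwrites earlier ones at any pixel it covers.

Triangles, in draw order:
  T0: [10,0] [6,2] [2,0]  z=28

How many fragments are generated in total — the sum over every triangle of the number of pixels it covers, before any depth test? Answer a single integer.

T0:
  2·area = 16
  edge (10, 0)→(6, 2): d=(-4,2) right/bottom  bias=-1
  edge (6, 2)→(2, 0): d=(-4,-2) top-left  bias=+0
  edge (2, 0)→(10, 0): d=(8,0) top-left  bias=+0
    (2,0)@(5, 1): e=[6,2,8] → █
    (3,0)@(7, 1): e=[2,6,8] → █
    (4,0)@(9, 1): e=[-2,10,8] → ·
    (2,1)@(5, 3): e=[-2,-6,24] → ·
    (3,1)@(7, 3): e=[-6,-2,24] → ·
  covered (2 px):
    · · █ █ · ·
    · · · · · ·
    · · · · · ·
    · · · · · ·
    · · · · · ·

Result: 2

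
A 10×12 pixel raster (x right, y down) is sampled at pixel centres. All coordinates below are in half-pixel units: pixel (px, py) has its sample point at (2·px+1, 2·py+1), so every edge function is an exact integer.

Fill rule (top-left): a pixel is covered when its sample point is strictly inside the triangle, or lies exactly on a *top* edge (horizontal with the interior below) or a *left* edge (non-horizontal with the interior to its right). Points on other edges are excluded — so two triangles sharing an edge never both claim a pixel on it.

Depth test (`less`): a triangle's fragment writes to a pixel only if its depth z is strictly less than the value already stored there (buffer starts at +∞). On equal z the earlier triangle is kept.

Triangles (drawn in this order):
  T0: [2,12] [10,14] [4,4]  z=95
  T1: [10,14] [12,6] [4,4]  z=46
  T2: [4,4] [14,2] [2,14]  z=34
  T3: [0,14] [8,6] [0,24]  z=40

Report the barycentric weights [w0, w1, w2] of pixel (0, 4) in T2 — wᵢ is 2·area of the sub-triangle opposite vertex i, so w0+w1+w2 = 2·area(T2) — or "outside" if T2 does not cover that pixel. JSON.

T0:
  2·area = 68  (B↔C swapped to make it positive)
  edge (2, 12)→(4, 4): d=(2,-8) top-left  bias=+0
  edge (4, 4)→(10, 14): d=(6,10) right/bottom  bias=-1
  edge (10, 14)→(2, 12): d=(-8,-2) top-left  bias=+0
    (2,3)@(5, 7): e=[14,8,46] → █
    (3,3)@(7, 7): e=[30,-12,50] → ·
    (1,4)@(3, 9): e=[2,40,26] → █
    (3,4)@(7, 9): e=[34,0,34] → ·  [on edge]
    (1,5)@(3, 11): e=[6,52,10] → █
    (3,5)@(7, 11): e=[38,12,18] → █
    (4,5)@(9, 11): e=[54,-8,22] → ·
    (1,6)@(3, 13): e=[10,64,-6] → ·
    (2,6)@(5, 13): e=[26,44,-2] → ·
    (3,6)@(7, 13): e=[42,24,2] → █
    (4,6)@(9, 13): e=[58,4,6] → █
    (5,6)@(11, 13): e=[74,-16,10] → ·
    (6,9)@(13, 19): e=[102,0,-34] → ·  [on edge]
  covered (8 px):
    · · · · · · · · · ·
    · · · · · · · · · ·
    · · · · · · · · · ·
    · · █ · · · · · · ·
    · █ █ · · · · · · ·
    · █ █ █ · · · · · ·
    · · · █ █ · · · · ·
    · · · · · · · · · ·
    · · · · · · · · · ·
    · · · · · · · · · ·
    · · · · · · · · · ·
    · · · · · · · · · ·
T1:
  2·area = 68  (B↔C swapped to make it positive)
  edge (10, 14)→(4, 4): d=(-6,-10) top-left  bias=+0
  edge (4, 4)→(12, 6): d=(8,2) right/bottom  bias=-1
  edge (12, 6)→(10, 14): d=(-2,8) right/bottom  bias=-1
    (2,2)@(5, 5): e=[4,6,58] → █
    (3,2)@(7, 5): e=[24,2,42] → █
    (4,2)@(9, 5): e=[44,-2,26] → ·
    (2,3)@(5, 7): e=[-8,22,54] → ·
    (3,3)@(7, 7): e=[12,18,38] → █
    (4,3)@(9, 7): e=[32,14,22] → █
    (5,3)@(11, 7): e=[52,10,6] → █
    (6,3)@(13, 7): e=[72,6,-10] → ·
    (3,4)@(7, 9): e=[0,34,34] → █  [on edge]
    (6,4)@(13, 9): e=[60,22,-14] → ·
    (3,5)@(7, 11): e=[-12,50,30] → ·
    (4,5)@(9, 11): e=[8,46,14] → █
    (6,9)@(13, 19): e=[0,102,-34] → ·  [on edge]
  covered (9 px):
    · · · · · · · · · ·
    · · · · · · · · · ·
    · · █ █ · · · · · ·
    · · · █ █ █ · · · ·
    · · · █ █ █ · · · ·
    · · · · █ · · · · ·
    · · · · · · · · · ·
    · · · · · · · · · ·
    · · · · · · · · · ·
    · · · · · · · · · ·
    · · · · · · · · · ·
    · · · · · · · · · ·
T2:
  2·area = 96
  edge (4, 4)→(14, 2): d=(10,-2) top-left  bias=+0
  edge (14, 2)→(2, 14): d=(-12,12) right/bottom  bias=-1
  edge (2, 14)→(4, 4): d=(2,-10) top-left  bias=+0
    (7,0)@(15, 1): e=[-8,0,104] → ·  [on edge]
    (9,0)@(19, 1): e=[0,-48,144] → ·  [on edge]
    (4,1)@(9, 3): e=[0,48,48] → █  [on edge]
    (5,1)@(11, 3): e=[4,24,68] → █
    (6,1)@(13, 3): e=[8,0,88] → ·  [on edge]
    (2,2)@(5, 5): e=[12,72,12] → █
    (3,2)@(7, 5): e=[16,48,32] → █
    (5,2)@(11, 5): e=[24,0,72] → ·  [on edge]
    (2,3)@(5, 7): e=[32,48,16] → █
    (4,3)@(9, 7): e=[40,0,56] → ·  [on edge]
    (1,4)@(3, 9): e=[48,48,0] → █  [on edge]
    (3,4)@(7, 9): e=[56,0,40] → ·  [on edge]
    (2,5)@(5, 11): e=[72,0,24] → ·  [on edge]
    (1,6)@(3, 13): e=[88,0,8] → ·  [on edge]
    (0,7)@(1, 15): e=[104,0,-8] → ·  [on edge]
    (0,9)@(1, 19): e=[144,-48,0] → ·  [on edge]
  covered (10 px):
    · · · · · · · · · ·
    · · · · █ █ · · · ·
    · · █ █ █ · · · · ·
    · · █ █ · · · · · ·
    · █ █ · · · · · · ·
    · █ · · · · · · · ·
    · · · · · · · · · ·
    · · · · · · · · · ·
    · · · · · · · · · ·
    · · · · · · · · · ·
    · · · · · · · · · ·
    · · · · · · · · · ·
T3:
  2·area = 80
  edge (0, 14)→(8, 6): d=(8,-8) top-left  bias=+0
  edge (8, 6)→(0, 24): d=(-8,18) right/bottom  bias=-1
  edge (0, 24)→(0, 14): d=(0,-10) top-left  bias=+0
    (6,0)@(13, 1): e=[0,-50,130] → ·  [on edge]
    (5,1)@(11, 3): e=[0,-30,110] → ·  [on edge]
    (4,2)@(9, 5): e=[0,-10,90] → ·  [on edge]
    (3,3)@(7, 7): e=[0,10,70] → █  [on edge]
    (4,3)@(9, 7): e=[16,-26,90] → ·
    (2,4)@(5, 9): e=[0,30,50] → █  [on edge]
    (3,4)@(7, 9): e=[16,-6,70] → ·
    (1,5)@(3, 11): e=[0,50,30] → █  [on edge]
    (3,5)@(7, 11): e=[32,-22,70] → ·
    (0,6)@(1, 13): e=[0,70,10] → █  [on edge]
    (2,6)@(5, 13): e=[32,-2,50] → ·
    (0,7)@(1, 15): e=[16,54,10] → █
  covered (12 px):
    · · · · · · · · · ·
    · · · · · · · · · ·
    · · · · · · · · · ·
    · · · █ · · · · · ·
    · · █ · · · · · · ·
    · █ █ · · · · · · ·
    █ █ · · · · · · · ·
    █ █ · · · · · · · ·
    █ █ · · · · · · · ·
    █ · · · · · · · · ·
    █ · · · · · · · · ·
    · · · · · · · · · ·

Result: "outside"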